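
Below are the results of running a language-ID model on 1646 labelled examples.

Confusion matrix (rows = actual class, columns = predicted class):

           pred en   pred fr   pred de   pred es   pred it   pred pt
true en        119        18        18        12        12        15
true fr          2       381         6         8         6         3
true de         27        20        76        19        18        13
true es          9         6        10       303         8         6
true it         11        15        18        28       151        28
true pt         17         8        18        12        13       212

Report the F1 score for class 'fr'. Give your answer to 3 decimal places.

One-vs-rest for 'fr': TP = diagonal; FP = other classes predicted 'fr'; FN = 'fr' predicted as other.
F1 score = 2·TP/(2·TP+FP+FN).
fr: TP=381, FP=18+20+6+15+8=67, FN=2+6+8+6+3=25 → 762/854 = 0.8923

0.892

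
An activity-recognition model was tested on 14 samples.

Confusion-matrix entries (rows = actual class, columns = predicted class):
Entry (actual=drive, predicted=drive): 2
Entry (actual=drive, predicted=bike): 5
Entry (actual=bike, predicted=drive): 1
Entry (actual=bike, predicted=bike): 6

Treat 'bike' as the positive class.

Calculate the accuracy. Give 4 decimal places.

Accuracy = (TP+TN)/N = (6+2)/14 = 0.5714

0.5714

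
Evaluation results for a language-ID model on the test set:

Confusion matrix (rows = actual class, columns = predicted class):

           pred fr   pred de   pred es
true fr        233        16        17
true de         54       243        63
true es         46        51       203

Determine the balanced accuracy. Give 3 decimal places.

0.743

Balanced accuracy = mean of per-class recall.
  fr: recall = 233/266 = 0.8759
  de: recall = 243/360 = 0.6750
  es: recall = 203/300 = 0.6767
Mean = (0.8759 + 0.6750 + 0.6767) / 3 = 0.743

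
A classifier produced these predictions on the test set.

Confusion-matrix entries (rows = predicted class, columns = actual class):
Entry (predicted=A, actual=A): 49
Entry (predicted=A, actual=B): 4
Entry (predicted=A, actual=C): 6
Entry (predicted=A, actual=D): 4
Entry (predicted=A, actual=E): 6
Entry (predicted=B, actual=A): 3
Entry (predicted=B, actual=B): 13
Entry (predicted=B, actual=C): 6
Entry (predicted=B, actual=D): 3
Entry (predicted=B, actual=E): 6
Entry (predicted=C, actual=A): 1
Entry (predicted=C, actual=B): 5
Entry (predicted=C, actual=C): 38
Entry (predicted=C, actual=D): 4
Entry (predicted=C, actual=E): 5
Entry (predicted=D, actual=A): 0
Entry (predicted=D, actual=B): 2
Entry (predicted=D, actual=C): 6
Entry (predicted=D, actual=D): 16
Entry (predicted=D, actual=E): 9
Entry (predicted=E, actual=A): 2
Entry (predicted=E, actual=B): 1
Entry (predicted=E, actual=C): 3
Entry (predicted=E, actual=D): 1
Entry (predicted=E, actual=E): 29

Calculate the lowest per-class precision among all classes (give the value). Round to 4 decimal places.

0.4194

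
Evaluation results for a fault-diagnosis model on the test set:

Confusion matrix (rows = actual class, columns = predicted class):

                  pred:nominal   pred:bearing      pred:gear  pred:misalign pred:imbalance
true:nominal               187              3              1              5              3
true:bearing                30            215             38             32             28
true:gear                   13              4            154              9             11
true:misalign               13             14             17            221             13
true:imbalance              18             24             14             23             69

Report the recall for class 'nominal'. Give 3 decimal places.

0.940

One-vs-rest for 'nominal': TP = diagonal; FP = other classes predicted 'nominal'; FN = 'nominal' predicted as other.
recall = TP/(TP+FN).
nominal: TP=187, FN=3+1+5+3=12 → 187/199 = 0.9397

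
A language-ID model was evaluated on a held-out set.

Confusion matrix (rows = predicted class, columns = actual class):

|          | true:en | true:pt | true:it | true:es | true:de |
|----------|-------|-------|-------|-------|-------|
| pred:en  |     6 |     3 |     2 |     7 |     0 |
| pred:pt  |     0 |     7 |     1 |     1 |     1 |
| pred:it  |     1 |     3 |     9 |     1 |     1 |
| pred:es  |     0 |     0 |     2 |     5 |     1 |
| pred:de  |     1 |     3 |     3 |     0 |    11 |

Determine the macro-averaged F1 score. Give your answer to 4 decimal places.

Per-class F1 score (2·TP/(2·TP+FP+FN)):
  en: TP=6, FP=3+2+7+0=12, FN=0+1+0+1=2 → 12/26 = 0.46154
  pt: TP=7, FP=0+1+1+1=3, FN=3+3+0+3=9 → 14/26 = 0.53846
  it: TP=9, FP=1+3+1+1=6, FN=2+1+2+3=8 → 18/32 = 0.56250
  es: TP=5, FP=0+0+2+1=3, FN=7+1+1+0=9 → 10/22 = 0.45455
  de: TP=11, FP=1+3+3+0=7, FN=0+1+1+1=3 → 22/32 = 0.68750
Macro-F1 score = mean = (0.46154 + 0.53846 + 0.56250 + 0.45455 + 0.68750) / 5 = 0.5409

0.5409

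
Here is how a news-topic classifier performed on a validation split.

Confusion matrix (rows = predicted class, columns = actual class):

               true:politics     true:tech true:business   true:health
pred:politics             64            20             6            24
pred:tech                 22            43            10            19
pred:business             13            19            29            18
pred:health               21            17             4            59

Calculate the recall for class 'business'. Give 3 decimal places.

0.592

Take TP from the diagonal, FP from the rest of the 'business' prediction marginal, FN from the rest of the 'business' actual marginal.
recall = TP/(TP+FN).
business: TP=29, FN=6+10+4=20 → 29/49 = 0.5918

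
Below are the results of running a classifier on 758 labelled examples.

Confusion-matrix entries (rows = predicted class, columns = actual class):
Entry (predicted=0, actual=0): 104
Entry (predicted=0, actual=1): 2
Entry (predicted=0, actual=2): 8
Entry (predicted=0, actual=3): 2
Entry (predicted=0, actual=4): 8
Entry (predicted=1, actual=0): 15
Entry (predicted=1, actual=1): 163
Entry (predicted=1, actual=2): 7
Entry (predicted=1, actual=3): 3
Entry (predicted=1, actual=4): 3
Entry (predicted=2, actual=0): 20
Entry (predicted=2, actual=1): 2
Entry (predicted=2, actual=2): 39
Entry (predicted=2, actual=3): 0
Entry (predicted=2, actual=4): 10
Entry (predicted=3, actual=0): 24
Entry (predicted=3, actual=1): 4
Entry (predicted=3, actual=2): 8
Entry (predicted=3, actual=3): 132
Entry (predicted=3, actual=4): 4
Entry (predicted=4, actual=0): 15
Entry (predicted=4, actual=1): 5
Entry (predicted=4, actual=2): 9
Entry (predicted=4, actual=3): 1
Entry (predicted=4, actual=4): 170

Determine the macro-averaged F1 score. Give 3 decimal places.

Per-class F1 score (2·TP/(2·TP+FP+FN)):
  0: TP=104, FP=2+8+2+8=20, FN=15+20+24+15=74 → 208/302 = 0.6887
  1: TP=163, FP=15+7+3+3=28, FN=2+2+4+5=13 → 326/367 = 0.8883
  2: TP=39, FP=20+2+0+10=32, FN=8+7+8+9=32 → 78/142 = 0.5493
  3: TP=132, FP=24+4+8+4=40, FN=2+3+0+1=6 → 264/310 = 0.8516
  4: TP=170, FP=15+5+9+1=30, FN=8+3+10+4=25 → 340/395 = 0.8608
Macro-F1 score = mean = (0.6887 + 0.8883 + 0.5493 + 0.8516 + 0.8608) / 5 = 0.768

0.768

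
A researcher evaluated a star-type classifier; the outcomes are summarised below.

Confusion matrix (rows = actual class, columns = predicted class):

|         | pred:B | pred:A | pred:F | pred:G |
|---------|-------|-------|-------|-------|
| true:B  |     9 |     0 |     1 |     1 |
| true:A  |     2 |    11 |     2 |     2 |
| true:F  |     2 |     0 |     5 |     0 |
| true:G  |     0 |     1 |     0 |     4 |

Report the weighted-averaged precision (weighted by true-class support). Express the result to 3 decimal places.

0.761

Per-class precision (TP/(TP+FP)):
  B: TP=9, FP=2+2+0=4 → 9/13 = 0.6923
  A: TP=11, FP=0+0+1=1 → 11/12 = 0.9167
  F: TP=5, FP=1+2+0=3 → 5/8 = 0.6250
  G: TP=4, FP=1+2+0=3 → 4/7 = 0.5714
Weighted-precision = Σ (supportᵢ/N)·precisionᵢ with N=40: (11/40)·0.6923 + (17/40)·0.9167 + (7/40)·0.6250 + (5/40)·0.5714 = 0.761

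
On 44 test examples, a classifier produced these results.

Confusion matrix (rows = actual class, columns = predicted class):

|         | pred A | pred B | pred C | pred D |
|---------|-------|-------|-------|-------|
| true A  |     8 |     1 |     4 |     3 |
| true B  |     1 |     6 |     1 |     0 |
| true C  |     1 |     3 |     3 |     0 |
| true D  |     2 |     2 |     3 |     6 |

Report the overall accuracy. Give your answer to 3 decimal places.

0.523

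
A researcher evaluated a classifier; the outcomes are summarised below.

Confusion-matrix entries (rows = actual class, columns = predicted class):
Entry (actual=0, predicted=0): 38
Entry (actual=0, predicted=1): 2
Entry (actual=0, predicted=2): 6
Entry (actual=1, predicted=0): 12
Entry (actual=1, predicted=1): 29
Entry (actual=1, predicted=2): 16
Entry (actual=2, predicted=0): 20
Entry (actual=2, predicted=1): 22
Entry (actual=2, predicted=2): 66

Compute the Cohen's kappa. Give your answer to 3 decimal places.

0.428

Observed agreement pₒ = trace/N = 133/211 = 0.6303
Expected agreement pₑ = Σ (rowᵢ·colᵢ)/N² = (46·70 + 57·53 + 108·88)/211² = 0.3537
κ = (pₒ − pₑ)/(1 − pₑ) = (0.6303 − 0.3537)/(1 − 0.3537) = 0.428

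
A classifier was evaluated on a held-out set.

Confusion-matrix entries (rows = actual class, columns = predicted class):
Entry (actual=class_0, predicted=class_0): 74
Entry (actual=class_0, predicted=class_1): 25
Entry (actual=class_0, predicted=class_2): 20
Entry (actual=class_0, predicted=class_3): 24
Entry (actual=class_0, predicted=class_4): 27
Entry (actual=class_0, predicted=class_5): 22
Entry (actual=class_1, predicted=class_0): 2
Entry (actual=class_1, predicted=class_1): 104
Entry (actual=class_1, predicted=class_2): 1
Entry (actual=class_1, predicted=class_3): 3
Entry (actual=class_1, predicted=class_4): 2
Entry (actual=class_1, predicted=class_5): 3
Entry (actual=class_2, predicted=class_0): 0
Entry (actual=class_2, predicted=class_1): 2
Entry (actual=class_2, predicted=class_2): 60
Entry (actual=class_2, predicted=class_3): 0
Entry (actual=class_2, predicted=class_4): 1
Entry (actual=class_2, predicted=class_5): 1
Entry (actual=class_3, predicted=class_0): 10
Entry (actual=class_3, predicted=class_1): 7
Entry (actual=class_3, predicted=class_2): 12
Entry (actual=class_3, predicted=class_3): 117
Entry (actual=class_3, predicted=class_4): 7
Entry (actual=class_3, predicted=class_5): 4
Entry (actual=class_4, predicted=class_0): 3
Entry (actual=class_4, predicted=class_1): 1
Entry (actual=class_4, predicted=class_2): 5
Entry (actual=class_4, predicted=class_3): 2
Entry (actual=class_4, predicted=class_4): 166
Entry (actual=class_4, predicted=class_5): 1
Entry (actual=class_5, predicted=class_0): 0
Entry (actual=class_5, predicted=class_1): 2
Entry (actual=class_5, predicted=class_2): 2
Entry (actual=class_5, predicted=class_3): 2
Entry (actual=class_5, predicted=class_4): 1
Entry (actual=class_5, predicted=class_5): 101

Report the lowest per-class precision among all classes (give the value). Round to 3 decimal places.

Per-class precision (TP/(TP+FP)):
  class_0: TP=74, FP=2+0+10+3+0=15 → 74/89 = 0.8315
  class_1: TP=104, FP=25+2+7+1+2=37 → 104/141 = 0.7376
  class_2: TP=60, FP=20+1+12+5+2=40 → 60/100 = 0.6000
  class_3: TP=117, FP=24+3+0+2+2=31 → 117/148 = 0.7905
  class_4: TP=166, FP=27+2+1+7+1=38 → 166/204 = 0.8137
  class_5: TP=101, FP=22+3+1+4+1=31 → 101/132 = 0.7652
Lowest is class 'class_2' with precision = 0.600.

0.600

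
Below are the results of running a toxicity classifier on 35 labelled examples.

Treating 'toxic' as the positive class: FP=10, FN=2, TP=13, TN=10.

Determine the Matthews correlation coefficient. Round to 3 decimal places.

MCC = (TP·TN − FP·FN) / √((TP+FP)(TP+FN)(TN+FP)(TN+FN))
Numerator = 13·10 − 10·2 = 110
Denominator = √(23·15·20·12) = √82800 = 287.7499
MCC = 110 / 287.7499 = 0.382

0.382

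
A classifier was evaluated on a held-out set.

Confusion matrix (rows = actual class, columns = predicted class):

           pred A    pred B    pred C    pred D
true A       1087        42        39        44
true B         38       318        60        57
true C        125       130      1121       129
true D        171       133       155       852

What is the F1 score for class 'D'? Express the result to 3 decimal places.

F1 score = 2·TP/(2·TP+FP+FN).
D: TP=852, FP=44+57+129=230, FN=171+133+155=459 → 1704/2393 = 0.7121

0.712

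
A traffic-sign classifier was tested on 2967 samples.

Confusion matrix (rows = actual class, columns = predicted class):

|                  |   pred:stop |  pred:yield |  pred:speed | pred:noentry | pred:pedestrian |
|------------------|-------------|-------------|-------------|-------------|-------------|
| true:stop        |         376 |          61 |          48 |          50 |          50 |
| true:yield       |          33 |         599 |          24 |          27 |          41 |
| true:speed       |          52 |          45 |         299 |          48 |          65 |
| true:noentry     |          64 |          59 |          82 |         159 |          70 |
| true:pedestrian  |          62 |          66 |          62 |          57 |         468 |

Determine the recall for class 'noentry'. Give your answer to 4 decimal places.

0.3664

recall = TP/(TP+FN).
noentry: TP=159, FN=64+59+82+70=275 → 159/434 = 0.36636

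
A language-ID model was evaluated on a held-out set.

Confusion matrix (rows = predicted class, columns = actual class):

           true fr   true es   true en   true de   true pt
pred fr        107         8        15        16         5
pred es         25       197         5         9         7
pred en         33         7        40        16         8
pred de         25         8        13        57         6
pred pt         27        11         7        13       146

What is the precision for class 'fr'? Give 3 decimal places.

0.709

precision = TP/(TP+FP).
fr: TP=107, FP=8+15+16+5=44 → 107/151 = 0.7086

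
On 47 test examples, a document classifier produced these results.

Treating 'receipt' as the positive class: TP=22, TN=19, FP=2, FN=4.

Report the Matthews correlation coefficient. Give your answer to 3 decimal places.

MCC = (TP·TN − FP·FN) / √((TP+FP)(TP+FN)(TN+FP)(TN+FN))
Numerator = 22·19 − 2·4 = 410
Denominator = √(24·26·21·23) = √301392 = 548.9918
MCC = 410 / 548.9918 = 0.747

0.747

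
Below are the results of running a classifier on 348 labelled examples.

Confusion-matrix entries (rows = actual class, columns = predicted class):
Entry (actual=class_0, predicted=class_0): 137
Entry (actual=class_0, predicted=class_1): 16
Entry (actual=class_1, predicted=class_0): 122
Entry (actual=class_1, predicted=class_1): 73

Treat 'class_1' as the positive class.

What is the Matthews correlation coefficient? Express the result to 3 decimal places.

0.307

MCC = (TP·TN − FP·FN) / √((TP+FP)(TP+FN)(TN+FP)(TN+FN))
Numerator = 73·137 − 16·122 = 8049
Denominator = √(89·195·153·259) = √687726585 = 26224.5417
MCC = 8049 / 26224.5417 = 0.307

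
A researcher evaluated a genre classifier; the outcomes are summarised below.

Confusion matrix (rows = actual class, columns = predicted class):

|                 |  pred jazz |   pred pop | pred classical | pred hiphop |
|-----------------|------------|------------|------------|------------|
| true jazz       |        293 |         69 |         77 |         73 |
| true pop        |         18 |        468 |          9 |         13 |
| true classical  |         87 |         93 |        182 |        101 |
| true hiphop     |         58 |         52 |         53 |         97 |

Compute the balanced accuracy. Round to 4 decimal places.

0.5649

Balanced accuracy = mean of per-class recall.
  jazz: recall = 293/512 = 0.57227
  pop: recall = 468/508 = 0.92126
  classical: recall = 182/463 = 0.39309
  hiphop: recall = 97/260 = 0.37308
Mean = (0.57227 + 0.92126 + 0.39309 + 0.37308) / 4 = 0.5649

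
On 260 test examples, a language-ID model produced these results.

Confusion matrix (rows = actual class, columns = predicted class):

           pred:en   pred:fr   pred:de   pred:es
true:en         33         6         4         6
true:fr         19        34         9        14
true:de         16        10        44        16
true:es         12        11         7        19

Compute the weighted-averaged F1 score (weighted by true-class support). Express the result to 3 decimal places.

Per-class F1 score (2·TP/(2·TP+FP+FN)):
  en: TP=33, FP=19+16+12=47, FN=6+4+6=16 → 66/129 = 0.5116
  fr: TP=34, FP=6+10+11=27, FN=19+9+14=42 → 68/137 = 0.4964
  de: TP=44, FP=4+9+7=20, FN=16+10+16=42 → 88/150 = 0.5867
  es: TP=19, FP=6+14+16=36, FN=12+11+7=30 → 38/104 = 0.3654
Weighted-F1 score = Σ (supportᵢ/N)·F1 scoreᵢ with N=260: (49/260)·0.5116 + (76/260)·0.4964 + (86/260)·0.5867 + (49/260)·0.3654 = 0.504

0.504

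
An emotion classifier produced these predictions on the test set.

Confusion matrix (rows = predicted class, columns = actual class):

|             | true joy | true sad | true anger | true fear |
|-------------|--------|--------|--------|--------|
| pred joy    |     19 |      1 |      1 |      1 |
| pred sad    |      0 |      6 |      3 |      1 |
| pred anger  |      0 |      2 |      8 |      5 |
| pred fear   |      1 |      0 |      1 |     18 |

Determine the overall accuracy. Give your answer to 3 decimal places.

0.761

Accuracy = trace / total = (19+6+8+18=51) / 67 = 51/67 = 0.761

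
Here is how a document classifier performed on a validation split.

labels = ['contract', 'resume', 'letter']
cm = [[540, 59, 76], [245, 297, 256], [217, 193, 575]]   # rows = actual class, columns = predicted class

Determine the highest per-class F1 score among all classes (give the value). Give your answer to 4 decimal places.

Per-class F1 score (2·TP/(2·TP+FP+FN)):
  contract: TP=540, FP=245+217=462, FN=59+76=135 → 1080/1677 = 0.64401
  resume: TP=297, FP=59+193=252, FN=245+256=501 → 594/1347 = 0.44098
  letter: TP=575, FP=76+256=332, FN=217+193=410 → 1150/1892 = 0.60782
Highest is class 'contract' with F1 score = 0.6440.

0.6440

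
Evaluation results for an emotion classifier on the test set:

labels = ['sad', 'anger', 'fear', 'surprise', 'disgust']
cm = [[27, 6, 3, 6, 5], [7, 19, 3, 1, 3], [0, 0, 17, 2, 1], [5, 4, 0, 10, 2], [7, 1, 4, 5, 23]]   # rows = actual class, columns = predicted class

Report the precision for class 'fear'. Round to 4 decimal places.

0.6296

Treat 'fear' as positive and all other classes as negative.
precision = TP/(TP+FP).
fear: TP=17, FP=3+3+0+4=10 → 17/27 = 0.62963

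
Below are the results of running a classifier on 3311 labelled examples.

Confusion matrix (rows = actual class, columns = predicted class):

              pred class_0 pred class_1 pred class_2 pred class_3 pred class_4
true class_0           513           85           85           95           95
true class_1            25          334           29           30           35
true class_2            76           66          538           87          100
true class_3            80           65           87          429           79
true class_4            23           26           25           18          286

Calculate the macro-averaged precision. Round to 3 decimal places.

Per-class precision (TP/(TP+FP)):
  class_0: TP=513, FP=25+76+80+23=204 → 513/717 = 0.7155
  class_1: TP=334, FP=85+66+65+26=242 → 334/576 = 0.5799
  class_2: TP=538, FP=85+29+87+25=226 → 538/764 = 0.7042
  class_3: TP=429, FP=95+30+87+18=230 → 429/659 = 0.6510
  class_4: TP=286, FP=95+35+100+79=309 → 286/595 = 0.4807
Macro-precision = mean = (0.7155 + 0.5799 + 0.7042 + 0.6510 + 0.4807) / 5 = 0.626

0.626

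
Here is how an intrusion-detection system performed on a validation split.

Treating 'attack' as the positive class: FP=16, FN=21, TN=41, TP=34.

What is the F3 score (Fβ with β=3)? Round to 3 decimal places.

0.624

Fβ = (1+β²)·TP / ((1+β²)·TP + β²·FN + FP), with β²=9
= 10·34 / (10·34 + 9·21 + 16) = 0.624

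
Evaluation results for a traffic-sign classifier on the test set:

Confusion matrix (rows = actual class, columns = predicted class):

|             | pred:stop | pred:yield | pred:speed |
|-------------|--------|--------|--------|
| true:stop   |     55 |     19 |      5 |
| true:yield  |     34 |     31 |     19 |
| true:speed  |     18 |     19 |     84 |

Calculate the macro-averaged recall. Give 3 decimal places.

0.586

Per-class recall (TP/(TP+FN)):
  stop: TP=55, FN=19+5=24 → 55/79 = 0.6962
  yield: TP=31, FN=34+19=53 → 31/84 = 0.3690
  speed: TP=84, FN=18+19=37 → 84/121 = 0.6942
Macro-recall = mean = (0.6962 + 0.3690 + 0.6942) / 3 = 0.586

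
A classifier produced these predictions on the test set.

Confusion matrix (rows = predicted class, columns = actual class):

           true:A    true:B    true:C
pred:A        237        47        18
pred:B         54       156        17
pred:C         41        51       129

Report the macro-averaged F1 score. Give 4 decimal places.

Per-class F1 score (2·TP/(2·TP+FP+FN)):
  A: TP=237, FP=47+18=65, FN=54+41=95 → 474/634 = 0.74763
  B: TP=156, FP=54+17=71, FN=47+51=98 → 312/481 = 0.64865
  C: TP=129, FP=41+51=92, FN=18+17=35 → 258/385 = 0.67013
Macro-F1 score = mean = (0.74763 + 0.64865 + 0.67013) / 3 = 0.6888

0.6888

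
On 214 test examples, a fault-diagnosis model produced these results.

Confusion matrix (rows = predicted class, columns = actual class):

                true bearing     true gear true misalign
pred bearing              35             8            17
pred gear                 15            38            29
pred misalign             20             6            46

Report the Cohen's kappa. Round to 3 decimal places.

Observed agreement pₒ = trace/N = 119/214 = 0.5561
Expected agreement pₑ = Σ (rowᵢ·colᵢ)/N² = (70·60 + 52·82 + 92·72)/214² = 0.3295
κ = (pₒ − pₑ)/(1 − pₑ) = (0.5561 − 0.3295)/(1 − 0.3295) = 0.338

0.338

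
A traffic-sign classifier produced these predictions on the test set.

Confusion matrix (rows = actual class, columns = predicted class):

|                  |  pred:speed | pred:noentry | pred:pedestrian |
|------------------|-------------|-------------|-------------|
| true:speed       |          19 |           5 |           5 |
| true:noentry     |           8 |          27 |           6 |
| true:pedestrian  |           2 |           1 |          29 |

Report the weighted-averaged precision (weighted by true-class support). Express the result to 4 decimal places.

0.7426

Per-class precision (TP/(TP+FP)):
  speed: TP=19, FP=8+2=10 → 19/29 = 0.65517
  noentry: TP=27, FP=5+1=6 → 27/33 = 0.81818
  pedestrian: TP=29, FP=5+6=11 → 29/40 = 0.72500
Weighted-precision = Σ (supportᵢ/N)·precisionᵢ with N=102: (29/102)·0.65517 + (41/102)·0.81818 + (32/102)·0.72500 = 0.7426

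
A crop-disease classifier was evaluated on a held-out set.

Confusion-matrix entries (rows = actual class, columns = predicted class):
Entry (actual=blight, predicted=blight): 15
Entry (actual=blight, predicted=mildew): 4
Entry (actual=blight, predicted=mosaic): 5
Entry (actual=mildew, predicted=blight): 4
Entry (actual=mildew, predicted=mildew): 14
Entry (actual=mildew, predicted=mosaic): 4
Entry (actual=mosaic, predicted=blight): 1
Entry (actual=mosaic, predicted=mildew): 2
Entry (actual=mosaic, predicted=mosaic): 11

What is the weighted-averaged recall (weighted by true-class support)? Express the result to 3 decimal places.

0.667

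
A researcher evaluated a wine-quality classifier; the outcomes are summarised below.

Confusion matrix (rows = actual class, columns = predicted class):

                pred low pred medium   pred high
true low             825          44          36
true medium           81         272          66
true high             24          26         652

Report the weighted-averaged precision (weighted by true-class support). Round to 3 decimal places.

Per-class precision (TP/(TP+FP)):
  low: TP=825, FP=81+24=105 → 825/930 = 0.8871
  medium: TP=272, FP=44+26=70 → 272/342 = 0.7953
  high: TP=652, FP=36+66=102 → 652/754 = 0.8647
Weighted-precision = Σ (supportᵢ/N)·precisionᵢ with N=2026: (905/2026)·0.8871 + (419/2026)·0.7953 + (702/2026)·0.8647 = 0.860

0.860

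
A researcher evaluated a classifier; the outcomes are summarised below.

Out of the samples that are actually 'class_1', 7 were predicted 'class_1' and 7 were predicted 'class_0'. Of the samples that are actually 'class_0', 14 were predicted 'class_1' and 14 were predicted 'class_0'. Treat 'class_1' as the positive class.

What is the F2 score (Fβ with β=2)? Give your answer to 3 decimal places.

0.455

Fβ = (1+β²)·TP / ((1+β²)·TP + β²·FN + FP), with β²=4
= 5·7 / (5·7 + 4·7 + 14) = 0.455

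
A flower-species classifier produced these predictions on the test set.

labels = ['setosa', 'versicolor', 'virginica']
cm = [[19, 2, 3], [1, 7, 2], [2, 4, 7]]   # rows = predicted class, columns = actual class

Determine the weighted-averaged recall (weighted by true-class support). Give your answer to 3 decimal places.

0.702

Per-class recall (TP/(TP+FN)):
  setosa: TP=19, FN=1+2=3 → 19/22 = 0.8636
  versicolor: TP=7, FN=2+4=6 → 7/13 = 0.5385
  virginica: TP=7, FN=3+2=5 → 7/12 = 0.5833
Weighted-recall = Σ (supportᵢ/N)·recallᵢ with N=47: (22/47)·0.8636 + (13/47)·0.5385 + (12/47)·0.5833 = 0.702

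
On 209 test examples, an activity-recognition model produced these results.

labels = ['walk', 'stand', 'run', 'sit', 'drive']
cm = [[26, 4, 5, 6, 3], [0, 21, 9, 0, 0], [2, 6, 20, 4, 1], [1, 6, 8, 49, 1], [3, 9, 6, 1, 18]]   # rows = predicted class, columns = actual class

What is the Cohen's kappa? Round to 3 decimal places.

0.546

Observed agreement pₒ = trace/N = 134/209 = 0.6411
Expected agreement pₑ = Σ (rowᵢ·colᵢ)/N² = (32·44 + 46·30 + 48·33 + 60·65 + 23·37)/209² = 0.2089
κ = (pₒ − pₑ)/(1 − pₑ) = (0.6411 − 0.2089)/(1 − 0.2089) = 0.546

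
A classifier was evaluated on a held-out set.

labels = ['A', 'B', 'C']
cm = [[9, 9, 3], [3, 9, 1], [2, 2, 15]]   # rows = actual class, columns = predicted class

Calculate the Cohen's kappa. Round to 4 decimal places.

0.4403

Observed agreement pₒ = trace/N = 33/53 = 0.62264
Expected agreement pₑ = Σ (rowᵢ·colᵢ)/N² = (21·14 + 13·20 + 19·19)/53² = 0.32574
κ = (pₒ − pₑ)/(1 − pₑ) = (0.62264 − 0.32574)/(1 − 0.32574) = 0.4403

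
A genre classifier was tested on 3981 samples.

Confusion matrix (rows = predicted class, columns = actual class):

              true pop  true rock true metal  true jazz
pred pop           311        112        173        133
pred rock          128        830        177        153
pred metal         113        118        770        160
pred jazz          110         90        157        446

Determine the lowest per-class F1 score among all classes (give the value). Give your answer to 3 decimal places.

Per-class F1 score (2·TP/(2·TP+FP+FN)):
  pop: TP=311, FP=112+173+133=418, FN=128+113+110=351 → 622/1391 = 0.4472
  rock: TP=830, FP=128+177+153=458, FN=112+118+90=320 → 1660/2438 = 0.6809
  metal: TP=770, FP=113+118+160=391, FN=173+177+157=507 → 1540/2438 = 0.6317
  jazz: TP=446, FP=110+90+157=357, FN=133+153+160=446 → 892/1695 = 0.5263
Lowest is class 'pop' with F1 score = 0.447.

0.447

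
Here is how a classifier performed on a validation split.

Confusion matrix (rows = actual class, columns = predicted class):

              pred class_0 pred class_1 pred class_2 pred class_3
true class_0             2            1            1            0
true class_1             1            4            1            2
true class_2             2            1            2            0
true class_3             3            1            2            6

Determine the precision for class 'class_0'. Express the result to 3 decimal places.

Take TP from the diagonal, FP from the rest of the 'class_0' prediction marginal, FN from the rest of the 'class_0' actual marginal.
precision = TP/(TP+FP).
class_0: TP=2, FP=1+2+3=6 → 2/8 = 0.2500

0.250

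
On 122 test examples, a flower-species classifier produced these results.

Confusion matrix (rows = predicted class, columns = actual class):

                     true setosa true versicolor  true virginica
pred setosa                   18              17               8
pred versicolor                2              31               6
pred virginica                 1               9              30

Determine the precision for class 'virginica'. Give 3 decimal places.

0.750

Take TP from the diagonal, FP from the rest of the 'virginica' prediction marginal, FN from the rest of the 'virginica' actual marginal.
precision = TP/(TP+FP).
virginica: TP=30, FP=1+9=10 → 30/40 = 0.7500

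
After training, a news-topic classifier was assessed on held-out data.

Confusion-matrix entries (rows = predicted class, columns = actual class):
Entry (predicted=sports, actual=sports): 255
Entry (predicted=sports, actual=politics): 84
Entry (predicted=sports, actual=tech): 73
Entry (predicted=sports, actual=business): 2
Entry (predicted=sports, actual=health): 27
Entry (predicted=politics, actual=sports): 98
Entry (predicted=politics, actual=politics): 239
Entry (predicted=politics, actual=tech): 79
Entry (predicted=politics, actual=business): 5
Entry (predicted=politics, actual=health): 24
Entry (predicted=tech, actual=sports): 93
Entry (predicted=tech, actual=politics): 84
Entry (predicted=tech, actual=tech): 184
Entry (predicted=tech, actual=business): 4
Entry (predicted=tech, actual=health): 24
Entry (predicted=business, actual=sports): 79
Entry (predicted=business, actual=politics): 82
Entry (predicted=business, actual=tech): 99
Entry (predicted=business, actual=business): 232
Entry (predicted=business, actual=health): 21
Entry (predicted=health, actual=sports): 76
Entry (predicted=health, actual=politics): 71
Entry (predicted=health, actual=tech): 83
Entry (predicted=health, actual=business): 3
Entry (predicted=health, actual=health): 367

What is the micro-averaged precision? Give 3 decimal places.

0.535

Micro-averaging pools counts across classes: ΣTP=1277, ΣFP=1111, ΣFN=1111.
Micro-precision = TP/(TP+FP) on pooled counts = 0.535 (equals overall accuracy in single-label multiclass).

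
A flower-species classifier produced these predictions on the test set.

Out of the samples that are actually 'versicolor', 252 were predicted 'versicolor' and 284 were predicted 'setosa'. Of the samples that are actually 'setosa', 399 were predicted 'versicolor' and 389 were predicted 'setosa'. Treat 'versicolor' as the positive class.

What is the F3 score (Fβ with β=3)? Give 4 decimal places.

0.4603

Fβ = (1+β²)·TP / ((1+β²)·TP + β²·FN + FP), with β²=9
= 10·252 / (10·252 + 9·284 + 399) = 0.4603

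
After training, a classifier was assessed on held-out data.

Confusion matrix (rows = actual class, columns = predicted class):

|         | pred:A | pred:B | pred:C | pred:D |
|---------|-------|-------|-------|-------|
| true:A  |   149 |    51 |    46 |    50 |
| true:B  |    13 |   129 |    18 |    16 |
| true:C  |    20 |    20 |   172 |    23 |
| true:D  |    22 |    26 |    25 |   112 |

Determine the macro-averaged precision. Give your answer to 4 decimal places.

0.6294

Per-class precision (TP/(TP+FP)):
  A: TP=149, FP=13+20+22=55 → 149/204 = 0.73039
  B: TP=129, FP=51+20+26=97 → 129/226 = 0.57080
  C: TP=172, FP=46+18+25=89 → 172/261 = 0.65900
  D: TP=112, FP=50+16+23=89 → 112/201 = 0.55721
Macro-precision = mean = (0.73039 + 0.57080 + 0.65900 + 0.55721) / 4 = 0.6294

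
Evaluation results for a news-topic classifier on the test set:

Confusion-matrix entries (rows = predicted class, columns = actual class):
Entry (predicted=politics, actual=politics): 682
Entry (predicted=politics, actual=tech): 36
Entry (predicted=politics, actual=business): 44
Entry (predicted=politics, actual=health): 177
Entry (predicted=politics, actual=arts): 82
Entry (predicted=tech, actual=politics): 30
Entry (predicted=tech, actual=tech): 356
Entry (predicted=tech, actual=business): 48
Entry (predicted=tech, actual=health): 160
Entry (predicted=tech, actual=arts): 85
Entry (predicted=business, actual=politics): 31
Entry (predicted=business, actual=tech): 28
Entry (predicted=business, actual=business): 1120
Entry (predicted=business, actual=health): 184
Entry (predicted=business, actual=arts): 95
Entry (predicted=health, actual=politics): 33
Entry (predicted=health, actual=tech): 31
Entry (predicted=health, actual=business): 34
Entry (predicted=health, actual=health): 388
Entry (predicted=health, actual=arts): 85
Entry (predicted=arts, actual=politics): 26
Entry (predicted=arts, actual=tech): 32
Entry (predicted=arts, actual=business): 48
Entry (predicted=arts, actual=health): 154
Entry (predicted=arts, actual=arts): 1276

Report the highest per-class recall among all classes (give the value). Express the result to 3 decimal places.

0.866

Per-class recall (TP/(TP+FN)):
  politics: TP=682, FN=30+31+33+26=120 → 682/802 = 0.8504
  tech: TP=356, FN=36+28+31+32=127 → 356/483 = 0.7371
  business: TP=1120, FN=44+48+34+48=174 → 1120/1294 = 0.8655
  health: TP=388, FN=177+160+184+154=675 → 388/1063 = 0.3650
  arts: TP=1276, FN=82+85+95+85=347 → 1276/1623 = 0.7862
Highest is class 'business' with recall = 0.866.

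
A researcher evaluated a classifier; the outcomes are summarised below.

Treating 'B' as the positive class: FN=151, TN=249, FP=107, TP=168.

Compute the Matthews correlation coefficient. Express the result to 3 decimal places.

MCC = (TP·TN − FP·FN) / √((TP+FP)(TP+FN)(TN+FP)(TN+FN))
Numerator = 168·249 − 107·151 = 25675
Denominator = √(275·319·356·400) = √12492040000 = 111767.7950
MCC = 25675 / 111767.7950 = 0.230

0.230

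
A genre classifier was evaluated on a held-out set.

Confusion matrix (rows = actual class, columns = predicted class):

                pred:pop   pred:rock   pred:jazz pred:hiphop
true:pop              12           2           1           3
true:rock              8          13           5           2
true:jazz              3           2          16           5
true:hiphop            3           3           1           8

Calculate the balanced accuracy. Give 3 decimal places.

0.570

Balanced accuracy = mean of per-class recall.
  pop: recall = 12/18 = 0.6667
  rock: recall = 13/28 = 0.4643
  jazz: recall = 16/26 = 0.6154
  hiphop: recall = 8/15 = 0.5333
Mean = (0.6667 + 0.4643 + 0.6154 + 0.5333) / 4 = 0.570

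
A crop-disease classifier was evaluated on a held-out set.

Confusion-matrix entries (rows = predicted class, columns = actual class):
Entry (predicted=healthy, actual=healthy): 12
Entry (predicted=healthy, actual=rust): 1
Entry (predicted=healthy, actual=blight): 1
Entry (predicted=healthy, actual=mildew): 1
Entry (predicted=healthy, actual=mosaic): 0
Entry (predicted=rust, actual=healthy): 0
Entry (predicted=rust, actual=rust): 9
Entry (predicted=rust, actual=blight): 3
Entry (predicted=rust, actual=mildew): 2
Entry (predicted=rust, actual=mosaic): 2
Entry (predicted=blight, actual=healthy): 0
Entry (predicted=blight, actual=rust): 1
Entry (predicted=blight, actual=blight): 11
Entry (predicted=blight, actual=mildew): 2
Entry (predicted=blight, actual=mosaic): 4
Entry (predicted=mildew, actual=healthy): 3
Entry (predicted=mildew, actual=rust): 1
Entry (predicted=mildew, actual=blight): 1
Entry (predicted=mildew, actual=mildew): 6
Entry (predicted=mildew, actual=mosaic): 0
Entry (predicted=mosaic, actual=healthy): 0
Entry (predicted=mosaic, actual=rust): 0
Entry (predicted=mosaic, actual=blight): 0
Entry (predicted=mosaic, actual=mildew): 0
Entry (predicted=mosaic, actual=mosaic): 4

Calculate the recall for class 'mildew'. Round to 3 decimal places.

recall = TP/(TP+FN).
mildew: TP=6, FN=1+2+2+0=5 → 6/11 = 0.5455

0.545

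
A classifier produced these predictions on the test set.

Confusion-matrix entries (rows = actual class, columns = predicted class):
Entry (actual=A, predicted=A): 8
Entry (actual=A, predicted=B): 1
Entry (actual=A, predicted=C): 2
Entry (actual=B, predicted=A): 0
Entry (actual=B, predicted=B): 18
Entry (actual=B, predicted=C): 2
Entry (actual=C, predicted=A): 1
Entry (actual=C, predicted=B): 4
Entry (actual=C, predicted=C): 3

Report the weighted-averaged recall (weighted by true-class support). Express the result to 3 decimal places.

0.744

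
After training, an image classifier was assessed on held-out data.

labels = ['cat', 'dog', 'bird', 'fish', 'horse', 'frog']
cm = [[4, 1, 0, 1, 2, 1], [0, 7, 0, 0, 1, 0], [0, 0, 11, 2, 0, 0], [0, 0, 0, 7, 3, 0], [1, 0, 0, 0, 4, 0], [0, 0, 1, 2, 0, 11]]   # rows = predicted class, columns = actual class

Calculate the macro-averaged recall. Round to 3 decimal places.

Per-class recall (TP/(TP+FN)):
  cat: TP=4, FN=0+0+0+1+0=1 → 4/5 = 0.8000
  dog: TP=7, FN=1+0+0+0+0=1 → 7/8 = 0.8750
  bird: TP=11, FN=0+0+0+0+1=1 → 11/12 = 0.9167
  fish: TP=7, FN=1+0+2+0+2=5 → 7/12 = 0.5833
  horse: TP=4, FN=2+1+0+3+0=6 → 4/10 = 0.4000
  frog: TP=11, FN=1+0+0+0+0=1 → 11/12 = 0.9167
Macro-recall = mean = (0.8000 + 0.8750 + 0.9167 + 0.5833 + 0.4000 + 0.9167) / 6 = 0.749

0.749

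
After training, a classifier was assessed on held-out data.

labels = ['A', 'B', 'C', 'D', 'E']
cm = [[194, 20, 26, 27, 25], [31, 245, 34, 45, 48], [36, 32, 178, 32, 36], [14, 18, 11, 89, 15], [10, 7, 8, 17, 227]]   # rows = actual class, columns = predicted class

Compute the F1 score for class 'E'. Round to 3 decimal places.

0.732

Take TP from the diagonal, FP from the rest of the 'E' prediction marginal, FN from the rest of the 'E' actual marginal.
F1 score = 2·TP/(2·TP+FP+FN).
E: TP=227, FP=25+48+36+15=124, FN=10+7+8+17=42 → 454/620 = 0.7323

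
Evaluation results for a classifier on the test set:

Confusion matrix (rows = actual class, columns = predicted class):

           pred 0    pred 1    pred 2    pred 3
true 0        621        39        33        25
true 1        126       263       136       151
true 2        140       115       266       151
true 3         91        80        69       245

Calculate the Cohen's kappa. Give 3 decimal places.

0.392

Observed agreement pₒ = trace/N = 1395/2551 = 0.5468
Expected agreement pₑ = Σ (rowᵢ·colᵢ)/N² = (718·978 + 676·497 + 672·504 + 485·572)/2551² = 0.2542
κ = (pₒ − pₑ)/(1 − pₑ) = (0.5468 − 0.2542)/(1 − 0.2542) = 0.392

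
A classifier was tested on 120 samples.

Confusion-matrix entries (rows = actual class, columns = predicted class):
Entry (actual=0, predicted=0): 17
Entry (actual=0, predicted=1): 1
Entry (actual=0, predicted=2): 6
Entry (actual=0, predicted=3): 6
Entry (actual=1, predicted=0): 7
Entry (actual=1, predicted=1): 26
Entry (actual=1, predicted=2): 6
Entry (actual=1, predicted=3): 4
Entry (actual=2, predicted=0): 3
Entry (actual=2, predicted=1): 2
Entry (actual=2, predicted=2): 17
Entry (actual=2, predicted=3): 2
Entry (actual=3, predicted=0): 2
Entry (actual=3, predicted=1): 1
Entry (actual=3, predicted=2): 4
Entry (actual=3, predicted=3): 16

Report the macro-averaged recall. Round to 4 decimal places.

0.6438

Per-class recall (TP/(TP+FN)):
  0: TP=17, FN=1+6+6=13 → 17/30 = 0.56667
  1: TP=26, FN=7+6+4=17 → 26/43 = 0.60465
  2: TP=17, FN=3+2+2=7 → 17/24 = 0.70833
  3: TP=16, FN=2+1+4=7 → 16/23 = 0.69565
Macro-recall = mean = (0.56667 + 0.60465 + 0.70833 + 0.69565) / 4 = 0.6438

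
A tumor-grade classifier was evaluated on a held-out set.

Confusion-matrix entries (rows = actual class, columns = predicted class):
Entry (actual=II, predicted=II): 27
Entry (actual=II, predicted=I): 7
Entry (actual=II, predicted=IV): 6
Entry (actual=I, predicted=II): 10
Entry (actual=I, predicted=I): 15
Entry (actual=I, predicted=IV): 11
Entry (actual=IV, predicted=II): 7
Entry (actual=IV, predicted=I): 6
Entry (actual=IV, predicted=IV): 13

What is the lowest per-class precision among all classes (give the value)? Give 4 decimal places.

Per-class precision (TP/(TP+FP)):
  II: TP=27, FP=10+7=17 → 27/44 = 0.61364
  I: TP=15, FP=7+6=13 → 15/28 = 0.53571
  IV: TP=13, FP=6+11=17 → 13/30 = 0.43333
Lowest is class 'IV' with precision = 0.4333.

0.4333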